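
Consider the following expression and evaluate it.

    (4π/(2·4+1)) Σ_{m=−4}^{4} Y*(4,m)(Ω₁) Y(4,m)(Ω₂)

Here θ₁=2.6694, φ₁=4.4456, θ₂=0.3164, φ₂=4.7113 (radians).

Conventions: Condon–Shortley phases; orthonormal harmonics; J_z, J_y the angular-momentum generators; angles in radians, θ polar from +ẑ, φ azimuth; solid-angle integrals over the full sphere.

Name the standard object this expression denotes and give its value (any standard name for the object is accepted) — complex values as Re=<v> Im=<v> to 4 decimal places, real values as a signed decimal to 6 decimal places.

Legendre polynomial (addition theorem), -0.403791

This sum is the spherical-harmonic addition theorem: it equals the Legendre polynomial P_l(cos γ) of the angle γ between the two directions.
Summing Y*_{l m}(θ₁,φ₁)·Y_{l m}(θ₂,φ₂) over m ∈ [−4, 4]; prefactor 4π/(2·4+1) = 1.396263:
  term(m=-4) = (0.000038, -0.000069)   from Y*(Ω₁)=(0.009141, -0.016588), Y(Ω₂)=(0.004148, 0.000018)
  term(m=-3) = (-0.002626, 0.002689)   from Y*(Ω₁)=(-0.075271, -0.073050), Y(Ω₂)=(0.000117, -0.035832)
  term(m=-2) = (0.046811, -0.027515)   from Y*(Ω₁)=(-0.271226, 0.160222), Y(Ω₂)=(-0.172368, -0.000375)
  term(m=-1) = (-0.219304, 0.059680)   from Y*(Ω₁)=(0.128922, 0.471716), Y(Ω₂)=(-0.000506, 0.464768)
  term(m=+0) = (0.060968, 0.000000)   from Y*(Ω₁)=(0.129353, -0.000000), Y(Ω₂)=(0.471332, 0.000000)
  term(m=+1) = (-0.219304, -0.059680)   from Y*(Ω₁)=(-0.128922, 0.471716), Y(Ω₂)=(0.000506, 0.464768)
  term(m=+2) = (0.046811, 0.027515)   from Y*(Ω₁)=(-0.271226, -0.160222), Y(Ω₂)=(-0.172368, 0.000375)
  term(m=+3) = (-0.002626, -0.002689)   from Y*(Ω₁)=(0.075271, -0.073050), Y(Ω₂)=(-0.000117, -0.035832)
  term(m=+4) = (0.000038, 0.000069)   from Y*(Ω₁)=(0.009141, 0.016588), Y(Ω₂)=(0.004148, -0.000018)
Accumulated sum (-0.289194, -0.000000); after 4π/(2l+1) scaling, (-0.403791, -0.000000) ⇒ P_4 = -0.403791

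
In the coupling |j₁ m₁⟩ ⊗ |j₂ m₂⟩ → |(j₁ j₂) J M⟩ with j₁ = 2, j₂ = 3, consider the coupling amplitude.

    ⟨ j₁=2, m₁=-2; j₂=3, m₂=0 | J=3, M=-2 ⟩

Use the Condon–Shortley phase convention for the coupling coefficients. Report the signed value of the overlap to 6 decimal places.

+0.577350  (= +√(1/3))

triangle: 2!×2!×4!/9! = 96/362880
(j±m)!: 0!×4!×3!×3!×1!×5! = 103680
prefactor² = (2J+1)×Δ×N² = 192
  k=2: +1/(2!×0!×2!×1!×0!×3!) = 1/24
Σ = 1/24  ⇒  CG² = 192×(1/24)² = 1/3
CG = +√(1/3) = +0.577350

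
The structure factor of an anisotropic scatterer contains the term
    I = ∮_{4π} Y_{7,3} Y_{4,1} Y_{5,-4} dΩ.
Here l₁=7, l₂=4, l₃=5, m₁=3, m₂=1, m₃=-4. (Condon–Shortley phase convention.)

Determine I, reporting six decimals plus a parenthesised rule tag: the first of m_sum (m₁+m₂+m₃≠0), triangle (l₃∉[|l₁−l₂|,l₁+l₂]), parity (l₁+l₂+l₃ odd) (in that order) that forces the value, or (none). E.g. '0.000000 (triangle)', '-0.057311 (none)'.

0.167813 (none)

Rules hold: Σm=0, L=16 even, 3≤5≤11.
N = 15·9·11 = 1485
Δ = 6!·8!·2!/17! = 1/6126120
Racah Σ t=2..4: t=2:+1/69120 t=3:−1/20736 t=4:+1/69120 = -1/51840
⇒ 3j(7 4 5; 0 0 0)² = 280/21879, sgn +1
Racah Σ t=3..4: t=3:−1/362880 t=4:+1/1935360 = -13/5806080
⇒ 3j(7 4 5; 3 1 -4)² = 195/10472, sgn +1
4πI² = N·(3j₀)²·(3jₘ)² = 1125/3179
I = +1·√(0.353885/4π) = 0.16781318
No selection rule forces the value: the integral is nonzero (none).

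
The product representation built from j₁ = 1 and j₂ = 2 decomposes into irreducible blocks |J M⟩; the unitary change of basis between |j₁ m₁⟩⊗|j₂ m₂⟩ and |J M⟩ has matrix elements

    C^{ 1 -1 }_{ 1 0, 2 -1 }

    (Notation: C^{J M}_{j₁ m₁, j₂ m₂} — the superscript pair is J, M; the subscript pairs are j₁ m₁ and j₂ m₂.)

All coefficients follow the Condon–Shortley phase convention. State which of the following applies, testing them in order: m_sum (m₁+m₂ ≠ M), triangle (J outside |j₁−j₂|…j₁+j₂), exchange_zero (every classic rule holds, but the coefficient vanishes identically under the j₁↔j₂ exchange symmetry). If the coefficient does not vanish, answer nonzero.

m-sum: m₁+m₂ = 0+(-1) = -1, M = -1  ✓
triangle: |j₁−j₂| = 1 ≤ J = 1 ≤ j₁+j₂ = 3  ✓
exchange: j₁≠j₂ or m₁≠m₂ — the exchange symmetry imposes no constraint here
value check: CG = −√(3/10) = -0.547723 ≠ 0

nonzero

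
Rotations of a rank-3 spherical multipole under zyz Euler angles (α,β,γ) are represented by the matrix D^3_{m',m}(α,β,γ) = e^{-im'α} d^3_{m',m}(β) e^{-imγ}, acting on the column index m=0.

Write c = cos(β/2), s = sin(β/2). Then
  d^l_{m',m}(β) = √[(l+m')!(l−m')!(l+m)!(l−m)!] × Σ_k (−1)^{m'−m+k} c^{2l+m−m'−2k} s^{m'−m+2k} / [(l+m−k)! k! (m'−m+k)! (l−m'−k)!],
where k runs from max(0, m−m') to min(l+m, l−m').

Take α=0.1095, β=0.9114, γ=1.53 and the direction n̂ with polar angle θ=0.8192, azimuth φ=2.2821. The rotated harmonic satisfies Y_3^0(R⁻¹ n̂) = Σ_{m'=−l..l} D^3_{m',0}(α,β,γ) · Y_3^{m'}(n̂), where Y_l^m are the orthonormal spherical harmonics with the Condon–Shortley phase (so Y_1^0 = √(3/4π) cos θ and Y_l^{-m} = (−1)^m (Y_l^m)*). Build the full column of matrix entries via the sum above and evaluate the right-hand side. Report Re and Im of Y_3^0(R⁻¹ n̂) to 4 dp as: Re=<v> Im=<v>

Need the full column D^3_{m',0} for m'=−3..3 at α=0.1095, β=0.9114, γ=1.5300.
cos(β/2)=0.897953, sin(β/2)=0.440091
d^3_{-3,0}: single k=3 term ⇒ +0.275996;  D = +0.261238+0.089043i
d^3_{-2,0}: k∈[2..3] ⇒ +0.689700 -0.165668 = +0.524032;  D = +0.511516+0.113848i
d^3_{-1,0}: k∈[1..3] ⇒ +0.890024 -0.641358 +0.051352 = +0.300018;  D = +0.298221+0.032786i
d^3_{0,0}: k∈[0..3] ⇒ +0.524230 -1.133293 +0.272220 -0.007265 = -0.344108;  D = -0.344108+0.000000i
d^3_{1,0}: k∈[0..2] ⇒ -0.890024 +0.641358 -0.051352 = -0.300018;  D = -0.298221+0.032786i
d^3_{2,0}: k∈[0..1] ⇒ +0.689700 -0.165668 = +0.524032;  D = +0.511516-0.113848i
d^3_{3,0}: single k=0 term ⇒ -0.275996;  D = -0.261238+0.089043i
Y_3^{m'}(θ=0.8192,φ=2.2821) and Σ D·Y over m':
  (+0.2612+0.0890i)·(+0.1376-0.0869i)  (+0.5115+0.1138i)·(-0.0550+0.3684i)  (+0.2982+0.0328i)·(-0.2052-0.2381i)  (-0.3441+0.0000i)·(-0.1704+0.0000i)  (-0.2982+0.0328i)·(+0.2052-0.2381i)  (+0.5115-0.1138i)·(-0.0550-0.3684i)  (-0.2612+0.0890i)·(-0.1376-0.0869i)
Y_3^0(R⁻¹ n̂) = -0.100910+0.000000i

Re=-0.1009 Im=0.0000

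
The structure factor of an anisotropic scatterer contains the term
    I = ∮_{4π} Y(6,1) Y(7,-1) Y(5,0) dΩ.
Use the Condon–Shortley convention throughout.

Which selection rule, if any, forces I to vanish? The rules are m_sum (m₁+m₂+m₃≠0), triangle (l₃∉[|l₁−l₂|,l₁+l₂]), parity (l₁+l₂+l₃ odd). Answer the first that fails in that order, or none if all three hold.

m₁+m₂+m₃ = 1 − 1 + 0 = 0  ✓
triangle: |6−7|=1 ≤ l₃=5 ≤ 6+7=13  ✓
parity: l₁+l₂+l₃ = 18 is even  ✓

none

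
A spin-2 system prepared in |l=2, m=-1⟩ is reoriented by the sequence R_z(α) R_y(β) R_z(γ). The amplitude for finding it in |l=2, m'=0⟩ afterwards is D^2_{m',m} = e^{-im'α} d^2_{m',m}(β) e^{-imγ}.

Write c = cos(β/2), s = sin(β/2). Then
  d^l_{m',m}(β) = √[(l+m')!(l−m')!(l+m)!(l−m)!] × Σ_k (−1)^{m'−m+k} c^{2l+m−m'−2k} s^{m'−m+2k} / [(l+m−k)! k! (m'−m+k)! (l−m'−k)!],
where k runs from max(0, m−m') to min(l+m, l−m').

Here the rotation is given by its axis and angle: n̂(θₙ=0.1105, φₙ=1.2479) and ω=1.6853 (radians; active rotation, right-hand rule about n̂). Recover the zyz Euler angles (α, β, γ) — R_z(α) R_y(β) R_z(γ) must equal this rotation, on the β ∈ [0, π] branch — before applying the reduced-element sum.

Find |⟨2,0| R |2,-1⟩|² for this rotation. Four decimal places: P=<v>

Axis–angle → zyz. n̂ = (sinθₙcosφₙ, sinθₙsinφₙ, cosθₙ) = (+0.034992, +0.104576, +0.993901), ω = 1.6853.
R = I cosω + sinω [n̂]ₓ + (1−cosω) n̂n̂ᵀ gives
  R = [-0.112889, -0.983315, +0.142644; +0.991470, -0.102068, +0.081051; -0.065139, +0.150577, +0.986450]
β = atan2(√(R₁₃²+R₂₃²), R₃₃) = 0.164807; α = atan2(R₂₃, R₁₃) mod 2π = 0.516714; γ = atan2(R₃₂, −R₃₁) mod 2π = 1.162507
First d^2_{0,-1}(β=0.1648), then the phase factors e^{-i(0)α} and e^{-i(-1)γ}:
Half-angle: c=0.996607, s=0.082310. N=√(2·2·1·6)=4.898979
k∈{0,1} keeps every argument non-negative
  k=0: (−1)^1·4.8990/(2)·0.9966^3·0.0823^1 = -0.199573
  k=1: (−1)^2·4.8990/(2)·0.9966^1·0.0823^3 = +0.001361
d^2_{0,-1}(0.1648) = -0.199573 +0.001361 = -0.198212
|D^2_{0,-1}|² = |d^2_{0,-1}(β)|² = (-0.198212)² = 0.039288 (the z-rotation phases have unit modulus)

P=0.0393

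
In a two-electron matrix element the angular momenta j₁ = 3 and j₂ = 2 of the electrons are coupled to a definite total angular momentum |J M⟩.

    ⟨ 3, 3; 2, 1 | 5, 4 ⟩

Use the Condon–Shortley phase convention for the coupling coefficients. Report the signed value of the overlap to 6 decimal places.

+0.632456

j₁+j₂−J=0  J+j₁−j₂=6  J−j₁+j₂=4  j₁+j₂+J+1=11
(j₁±m₁, j₂±m₂, J±M) = (6,0,3,1,9,1)
P² = 7464960
sum k=0..0:
  [0] +1/4320 = 1/4320
S = 1/4320
C² = P²·S² = 2/5 ; C = +0.632456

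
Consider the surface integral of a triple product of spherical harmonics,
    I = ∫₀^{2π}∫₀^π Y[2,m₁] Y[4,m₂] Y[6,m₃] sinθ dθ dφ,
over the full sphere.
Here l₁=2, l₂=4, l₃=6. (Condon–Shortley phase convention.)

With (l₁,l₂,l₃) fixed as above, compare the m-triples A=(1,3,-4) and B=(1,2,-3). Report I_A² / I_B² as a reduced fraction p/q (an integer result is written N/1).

Same 2,4,6: normalisation and zero-m 3j drop out of the ratio.
A: Δ: 0! 4! 8! / 13! → 1/6435; sum: t=0:+1/30240 = 1/30240; 3j²(2 4 6; 1 3 -4) = Δ·Π!·Σ² = 16/429  (sign +1)
B: Δ: 0! 4! 8! / 13! → 1/6435; sum: t=0:+1/8640 = 1/8640; 3j²(2 4 6; 1 2 -3) = Δ·Π!·Σ² = 28/715  (sign -1)
I_A²/I_B² = (16/429)/(28/715) = 20/21

20/21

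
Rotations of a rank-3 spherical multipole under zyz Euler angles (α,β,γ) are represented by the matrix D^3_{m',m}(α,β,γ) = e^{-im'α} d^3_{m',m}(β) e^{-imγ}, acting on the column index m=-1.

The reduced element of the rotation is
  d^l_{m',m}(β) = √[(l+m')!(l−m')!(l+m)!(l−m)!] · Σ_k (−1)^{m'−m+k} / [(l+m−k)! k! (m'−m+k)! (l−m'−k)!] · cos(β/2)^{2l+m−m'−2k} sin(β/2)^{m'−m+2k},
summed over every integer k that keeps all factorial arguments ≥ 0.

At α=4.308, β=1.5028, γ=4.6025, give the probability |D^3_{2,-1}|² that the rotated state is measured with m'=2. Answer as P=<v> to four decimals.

P=0.1958

D^3_{2,-1}(4.3080,1.5028,4.6025) = e^{-i·2·4.3080}·d^3_{2,-1}(1.5028)·e^{-i·-1·4.6025}. Compute d first:
c=cos(1.502800/2)=0.730734, s=sin(1.502800/2)=0.682662; N=√[120·1·2·24]=75.894664
k: max(0,(-1)−(2))=0 … min(3+(-1),3−(2))=1
  k=0: (−1)^3·75.8947/(12)·0.7307^3·0.6827^3 = -0.785101
  k=1: (−1)^4·75.8947/(24)·0.7307^1·0.6827^5 = +0.342602
d^3_{2,-1}(1.5028) = -0.785101 +0.342602 = -0.442500
|D^3_{2,-1}|² = |d^3_{2,-1}(β)|² = (-0.442500)² = 0.195806 (the z-rotation phases have unit modulus)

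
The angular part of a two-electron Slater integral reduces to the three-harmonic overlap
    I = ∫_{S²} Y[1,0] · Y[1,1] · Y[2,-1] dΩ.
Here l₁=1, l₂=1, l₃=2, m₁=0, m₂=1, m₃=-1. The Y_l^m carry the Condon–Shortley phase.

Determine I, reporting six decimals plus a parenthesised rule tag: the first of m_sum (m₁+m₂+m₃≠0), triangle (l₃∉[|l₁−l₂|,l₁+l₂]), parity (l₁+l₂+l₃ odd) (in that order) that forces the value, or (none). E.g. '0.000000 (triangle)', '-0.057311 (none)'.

Checks pass: Σm=0; 4 even; l₃=2∈[0,2].
(2·1+1)(2·1+1)(2·2+1) = 45
Δ: 0! 2! 2! / 5! → 1/30
sum: t=0:+1/1 = 1/1
3j²(1 1 2; 0 0 0) = Δ·Π!·Σ² = 2/15  (sign +1)
sum: t=0:+1/2 = 1/2
3j²(1 1 2; 0 1 -1) = Δ·Π!·Σ² = 1/10  (sign -1)
combine: 4πI² = 45·2/15·1/10 = 3/5
take √, sign -1: I = -0.21850969
No selection rule forces the value: the integral is nonzero (none).

-0.218510 (none)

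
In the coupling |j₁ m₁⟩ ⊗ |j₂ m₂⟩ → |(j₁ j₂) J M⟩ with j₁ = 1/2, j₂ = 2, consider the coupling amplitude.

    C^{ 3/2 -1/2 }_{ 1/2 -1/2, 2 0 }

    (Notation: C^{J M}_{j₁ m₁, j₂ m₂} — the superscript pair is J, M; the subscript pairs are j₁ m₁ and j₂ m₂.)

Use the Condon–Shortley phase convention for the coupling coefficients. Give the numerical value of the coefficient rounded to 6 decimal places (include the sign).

-0.632456  (= −√(2/5))

triangle: 1!*0!*3!/5! = 6/120
(j±m)!: 0!*1!*2!*2!*1!*2! = 8
prefactor² = (2J+1)*Δ*N² = 8/5
  k=1: −1/(1!*0!*0!*1!*0!*2!) = -1/2
Σ = -1/2  ⇒  CG² = 8/5*(-1/2)² = 2/5
CG = −√(2/5) = -0.632456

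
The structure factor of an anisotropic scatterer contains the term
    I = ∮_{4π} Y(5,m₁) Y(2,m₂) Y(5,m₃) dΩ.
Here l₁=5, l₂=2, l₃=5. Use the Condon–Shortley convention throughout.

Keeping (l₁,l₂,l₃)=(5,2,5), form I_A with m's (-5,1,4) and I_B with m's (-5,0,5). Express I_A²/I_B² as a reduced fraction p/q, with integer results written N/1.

3/5

l's match ⇒ only the (l;m) 3-j factors differ between A and B.
A: triangle coeff Δ(5,2,5) = 1/38610; Σ_t [2,2]: t=2:+1/80640 = 1/80640; (3j)²=9/286 [(5 2 5; -5 1 4)], sign=-1
B: triangle coeff Δ(5,2,5) = 1/38610; Σ_t [2,2]: t=2:+1/161280 = 1/161280; (3j)²=15/286 [(5 2 5; -5 0 5)], sign=+1
I_A²/I_B² = (9/286)/(15/286) = 3/5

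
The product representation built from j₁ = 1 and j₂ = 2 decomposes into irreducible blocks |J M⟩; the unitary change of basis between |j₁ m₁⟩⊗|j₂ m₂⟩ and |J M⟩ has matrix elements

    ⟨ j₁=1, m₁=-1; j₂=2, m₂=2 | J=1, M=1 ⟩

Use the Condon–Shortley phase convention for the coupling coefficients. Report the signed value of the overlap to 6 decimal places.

√[3·2!0!2!/5! · 0!2!4!0!2!0!] = √(48/5)
  +(−1)^2/∏(2,0,0,2,0,0)! = 1/4  (running 1/4)
⟨..|..⟩ = √(48/5)·(1/4) = +0.774597

+√(3/5) = +0.774597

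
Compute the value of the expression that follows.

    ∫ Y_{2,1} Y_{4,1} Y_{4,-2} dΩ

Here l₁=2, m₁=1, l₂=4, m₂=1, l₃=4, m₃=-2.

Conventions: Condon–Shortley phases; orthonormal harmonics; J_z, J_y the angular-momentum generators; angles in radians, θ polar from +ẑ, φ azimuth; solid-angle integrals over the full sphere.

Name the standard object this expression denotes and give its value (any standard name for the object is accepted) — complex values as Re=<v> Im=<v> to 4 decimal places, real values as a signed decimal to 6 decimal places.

Gaunt coefficient, +0.127700

This is a Gaunt coefficient — the integral of a triple product of spherical harmonics over the sphere.
Checks pass: Σm=0; 10 even; l₃=4∈[2,6].
(2·2+1)(2·4+1)(2·4+1) = 405
Δ: 2! 2! 6! / 11! → 1/13860
sum: t=0:+1/192 t=1:−1/36 t=2:+1/192 = -5/288
3j²(2 4 4; 0 0 0) = Δ·Π!·Σ² = 20/693  (sign -1)
sum: t=0:+1/240 t=1:−1/96 = -1/160
3j²(2 4 4; 1 1 -2) = Δ·Π!·Σ² = 27/1540  (sign -1)
combine: 4πI² = 405·20/693·27/1540 = 1215/5929
take √, sign +1: I = 0.12770047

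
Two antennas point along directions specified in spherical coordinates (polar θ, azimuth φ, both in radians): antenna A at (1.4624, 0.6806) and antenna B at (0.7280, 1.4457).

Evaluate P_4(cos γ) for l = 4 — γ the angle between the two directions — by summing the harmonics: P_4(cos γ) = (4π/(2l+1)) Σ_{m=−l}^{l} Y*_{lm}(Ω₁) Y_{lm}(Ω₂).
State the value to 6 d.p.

Term-by-term m-sum for l=4 (normalisation 4π/9 = 1.396263):
  term(m=-4) = -0.03737 - 0.00304j   from Y*(Ω₁)=-0.39481 + 0.17593j, Y(Ω₂)=0.07611 + 0.04161j
  term(m=-3) = -0.02427 - 0.02742j   from Y*(Ω₁)=-0.06037 + 0.11855j, Y(Ω₂)=-0.10089 + 0.25609j
  term(m=-2) = -0.00529 + 0.13030j   from Y*(Ω₁)=-0.06315 - 0.29688j, Y(Ω₂)=-0.41626 - 0.10637j
  term(m=-1) = -0.02267 + 0.02177j   from Y*(Ω₁)=-0.11539 - 0.09343j, Y(Ω₂)=0.02641 - 0.21005j
  term(m=+0) = -0.08460 + 0.00000j   from Y*(Ω₁)=0.28072 + 0.00000j, Y(Ω₂)=-0.30137 + 0.00000j
  term(m=+1) = -0.02267 - 0.02177j   from Y*(Ω₁)=0.11539 - 0.09343j, Y(Ω₂)=-0.02641 - 0.21005j
  term(m=+2) = -0.00529 - 0.13030j   from Y*(Ω₁)=-0.06315 + 0.29688j, Y(Ω₂)=-0.41626 + 0.10637j
  term(m=+3) = -0.02427 + 0.02742j   from Y*(Ω₁)=0.06037 + 0.11855j, Y(Ω₂)=0.10089 + 0.25609j
  term(m=+4) = -0.03737 + 0.00304j   from Y*(Ω₁)=-0.39481 - 0.17593j, Y(Ω₂)=0.07611 - 0.04161j
Σ over m = -0.26381 + 0.00000j; ×(4π/9) → -0.36834 + 0.00000j. Real part: -0.368343

-0.368343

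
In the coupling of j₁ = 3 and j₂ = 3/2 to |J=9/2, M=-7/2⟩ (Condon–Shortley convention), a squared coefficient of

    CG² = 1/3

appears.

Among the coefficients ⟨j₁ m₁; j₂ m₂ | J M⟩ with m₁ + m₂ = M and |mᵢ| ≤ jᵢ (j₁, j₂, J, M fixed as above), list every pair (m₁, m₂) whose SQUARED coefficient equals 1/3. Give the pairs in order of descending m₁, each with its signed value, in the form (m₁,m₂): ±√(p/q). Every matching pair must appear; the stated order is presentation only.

Admissible pairs with m₁+m₂ = M = -7/2: (-3,-1/2), (-2,-3/2)
  (m₁,m₂)=(-2,-3/2): CG² = 2/3, CG = +√(2/3)
  (m₁,m₂)=(-3,-1/2): CG² = 1/3, CG = +√(1/3)   ← matches the target
Pairs with CG² = 1/3: (-3,-1/2): +√(1/3)

(-3,-1/2): +√(1/3)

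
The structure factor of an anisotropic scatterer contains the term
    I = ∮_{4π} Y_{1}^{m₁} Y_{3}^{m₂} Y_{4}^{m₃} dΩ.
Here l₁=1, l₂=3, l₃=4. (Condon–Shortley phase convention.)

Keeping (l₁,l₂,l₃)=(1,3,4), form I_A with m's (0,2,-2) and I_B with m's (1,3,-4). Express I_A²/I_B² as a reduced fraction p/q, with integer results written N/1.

l's match ⇒ only the (l;m) 3-j factors differ between A and B.
A: triangle coeff Δ(1,3,4) = 1/252; Σ_t [0,0]: t=0:+1/120 = 1/120; (3j)²=1/21 [(1 3 4; 0 2 -2)], sign=+1
B: triangle coeff Δ(1,3,4) = 1/252; Σ_t [0,0]: t=0:+1/1440 = 1/1440; (3j)²=1/9 [(1 3 4; 1 3 -4)], sign=+1
I_A²/I_B² = (1/21)/(1/9) = 3/7

3/7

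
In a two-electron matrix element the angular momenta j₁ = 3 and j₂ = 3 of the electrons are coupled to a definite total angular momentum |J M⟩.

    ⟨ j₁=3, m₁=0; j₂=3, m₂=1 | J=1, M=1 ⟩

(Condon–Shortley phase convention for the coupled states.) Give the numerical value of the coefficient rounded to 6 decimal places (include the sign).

−√(3/14) = -0.462910

√[3·5!1!1!/8! · 3!3!4!2!2!0!] = √(216/7)
  +(−1)^3/∏(3,2,0,1,1,0)! = -1/12  (running -1/12)
⟨..|..⟩ = √(216/7)·(-1/12) = -0.462910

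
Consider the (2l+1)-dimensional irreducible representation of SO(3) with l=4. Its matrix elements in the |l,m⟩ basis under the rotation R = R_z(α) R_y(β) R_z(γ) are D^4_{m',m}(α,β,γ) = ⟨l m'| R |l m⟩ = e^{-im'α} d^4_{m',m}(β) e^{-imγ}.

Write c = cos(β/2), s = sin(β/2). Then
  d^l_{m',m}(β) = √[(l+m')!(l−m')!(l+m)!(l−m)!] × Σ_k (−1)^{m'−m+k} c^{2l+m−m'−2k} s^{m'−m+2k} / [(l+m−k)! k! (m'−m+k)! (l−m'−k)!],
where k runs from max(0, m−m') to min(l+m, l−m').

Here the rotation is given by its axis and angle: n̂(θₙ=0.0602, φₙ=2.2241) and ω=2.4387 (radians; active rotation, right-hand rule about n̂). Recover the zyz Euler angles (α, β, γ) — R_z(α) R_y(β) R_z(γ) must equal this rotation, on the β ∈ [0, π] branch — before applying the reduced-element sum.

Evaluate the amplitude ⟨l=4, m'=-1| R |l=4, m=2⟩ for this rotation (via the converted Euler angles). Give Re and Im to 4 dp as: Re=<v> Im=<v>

Axis–angle → zyz. n̂ = (sinθₙcosφₙ, sinθₙsinφₙ, cosθₙ) = (-0.036568, +0.047775, +0.998189), ω = 2.4387.
R = I cosω + sinω [n̂]ₓ + (1−cosω) n̂n̂ᵀ gives
  R = [-0.760618, -0.648336, -0.033469; +0.642176, -0.758952, +0.107712; -0.095235, +0.060434, +0.993619]
β = atan2(√(R₁₃²+R₂₃²), R₃₃) = 0.113033; α = atan2(R₂₃, R₁₃) mod 2π = 1.872067; γ = atan2(R₃₂, −R₃₁) mod 2π = 0.565460
First d^4_{-1,2}(β=0.1130), then the phase factors e^{-i(-1)α} and e^{-i(2)γ}:
c=cos(0.113033/2)=0.998403, s=sin(0.113033/2)=0.056486; N=√[6·120·720·2]=1018.233765
k∈{3,4,5} keeps every argument non-negative
  k=3: (−1)^0·1018.2338/(72)·0.9984^5·0.0565^3 = +0.002529
  k=4: (−1)^1·1018.2338/(48)·0.9984^3·0.0565^5 = -0.000012
  k=5: (−1)^2·1018.2338/(240)·0.9984^1·0.0565^7 = +0.000000
d^4_{-1,2}(0.1130) = +0.002529 -0.000012 +0.000000 = +0.002516
D = (-0.296734+0.954960i)·(+0.002516)·(+0.425828-0.904804i) = +0.001856+0.001699i

Re=0.0019 Im=0.0017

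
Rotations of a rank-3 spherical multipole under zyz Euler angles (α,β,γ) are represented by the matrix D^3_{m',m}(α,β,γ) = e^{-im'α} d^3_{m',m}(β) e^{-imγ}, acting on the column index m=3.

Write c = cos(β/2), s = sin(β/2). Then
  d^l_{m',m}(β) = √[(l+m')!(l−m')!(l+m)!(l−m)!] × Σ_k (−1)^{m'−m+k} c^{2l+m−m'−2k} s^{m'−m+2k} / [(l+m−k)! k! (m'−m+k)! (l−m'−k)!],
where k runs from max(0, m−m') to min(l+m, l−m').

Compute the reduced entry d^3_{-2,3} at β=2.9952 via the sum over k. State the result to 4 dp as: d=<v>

d=0.1767

d^3_{-2,3}(β=2.9952) via the finite sum:
c=cos(2.995200/2)=0.073131, s=sin(2.995200/2)=0.997322; N=√[1·120·720·1]=293.938769
k: max(0,(3)−(-2))=5 … min(3+(3),3−(-2))=5
  k=5: (−1)^0·293.9388/(120)·0.0731^1·0.9973^5 = +0.176748
d^3_{-2,3}(2.9952) = +0.176748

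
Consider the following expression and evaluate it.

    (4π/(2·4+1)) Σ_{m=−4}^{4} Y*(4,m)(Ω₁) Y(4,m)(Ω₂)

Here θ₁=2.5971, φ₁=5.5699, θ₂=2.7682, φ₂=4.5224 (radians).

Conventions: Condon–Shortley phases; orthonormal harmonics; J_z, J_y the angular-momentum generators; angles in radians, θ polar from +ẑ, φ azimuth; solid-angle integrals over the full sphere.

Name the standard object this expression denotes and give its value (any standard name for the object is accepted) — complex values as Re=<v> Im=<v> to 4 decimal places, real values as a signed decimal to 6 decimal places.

Legendre polynomial (addition theorem), +0.154562

This sum is the spherical-harmonic addition theorem: it equals the Legendre polynomial P_l(cos γ) of the angle γ between the two directions.
Addition theorem: P_4(cos γ) = (4π/9) Σ_m Y*_{lm}(Ω₁) Y_{lm}(Ω₂), m = −4…4:
  m=-4: (-0.03054 - 0.00906j) × (0.00568 + 0.00540j) = -0.00012 - 0.00022j  (running Σ = -0.00012 - 0.00022j)
  m=-3: (0.08018 + 0.12535j) × (-0.03052 + 0.04762j) = -0.00842 - 0.00001j  (running Σ = -0.00854 - 0.00022j)
  m=-2: (0.05317 - 0.36612j) × (-0.20952 - 0.08368j) = -0.04178 + 0.07226j  (running Σ = -0.05032 + 0.07204j)
  m=-1: (-0.33634 + 0.29102j) × (0.09311 - 0.48419j) = 0.10959 + 0.18995j  (running Σ = 0.05927 + 0.26199j)
  m=0: (-0.02250 + 0.00000j) × (0.34880 + 0.00000j) = -0.00785 + 0.00000j  (running Σ = 0.05142 + 0.26199j)
  m=1: (0.33634 + 0.29102j) × (-0.09311 - 0.48419j) = 0.10959 - 0.18995j  (running Σ = 0.16102 + 0.07204j)
  m=2: (0.05317 + 0.36612j) × (-0.20952 + 0.08368j) = -0.04178 - 0.07226j  (running Σ = 0.11924 - 0.00022j)
  m=3: (-0.08018 + 0.12535j) × (0.03052 + 0.04762j) = -0.00842 + 0.00001j  (running Σ = 0.11082 - 0.00022j)
  m=4: (-0.03054 + 0.00906j) × (0.00568 - 0.00540j) = -0.00012 + 0.00022j  (running Σ = 0.11070 - 0.00000j)
Accumulated sum 0.11070 - 0.00000j; after 4π/(2l+1) scaling, 0.15456 - 0.00000j ⇒ P_4 = 0.154562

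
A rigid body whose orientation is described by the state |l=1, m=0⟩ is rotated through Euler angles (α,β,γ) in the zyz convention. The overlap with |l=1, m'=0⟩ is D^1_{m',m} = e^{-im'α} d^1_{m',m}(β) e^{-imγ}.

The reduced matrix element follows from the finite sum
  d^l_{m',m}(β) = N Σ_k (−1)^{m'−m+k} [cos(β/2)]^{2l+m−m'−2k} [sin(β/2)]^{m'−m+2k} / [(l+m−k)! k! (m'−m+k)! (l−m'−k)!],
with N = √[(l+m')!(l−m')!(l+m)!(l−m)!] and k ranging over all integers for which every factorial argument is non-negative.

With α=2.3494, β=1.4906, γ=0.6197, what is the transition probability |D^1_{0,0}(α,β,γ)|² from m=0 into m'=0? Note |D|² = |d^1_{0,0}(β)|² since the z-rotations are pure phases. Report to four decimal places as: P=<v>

P=0.0064

First d^1_{0,0}(β=1.4906), then the phase factors e^{-i(0)α} and e^{-i(0)γ}:
c=cos(1.490600/2)=0.734884, s=sin(1.490600/2)=0.678192; N=√[1·1·1·1]=1.000000
k∈{0,1} keeps every argument non-negative
  k=0: (−1)^0·1.0000/(1)·0.7349^2·0.6782^0 = +0.540055
  k=1: (−1)^1·1.0000/(1)·0.7349^0·0.6782^2 = -0.459945
d^1_{0,0}(1.4906) = +0.540055 -0.459945 = +0.080110
|D^1_{0,0}|² = |d^1_{0,0}(β)|² = (+0.080110)² = 0.006418 (the z-rotation phases have unit modulus)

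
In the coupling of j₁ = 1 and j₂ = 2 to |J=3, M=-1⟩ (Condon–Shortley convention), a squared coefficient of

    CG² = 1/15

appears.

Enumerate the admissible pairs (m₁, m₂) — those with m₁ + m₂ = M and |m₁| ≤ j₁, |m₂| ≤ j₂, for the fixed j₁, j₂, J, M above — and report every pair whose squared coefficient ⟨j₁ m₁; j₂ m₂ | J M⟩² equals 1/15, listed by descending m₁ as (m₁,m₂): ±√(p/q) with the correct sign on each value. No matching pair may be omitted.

(1,-2): +√(1/15)

Admissible pairs with m₁+m₂ = M = -1: (-1,0), (0,-1), (1,-2)
  (m₁,m₂)=(1,-2): CG² = 1/15, CG = +√(1/15)   ← matches the target
  (m₁,m₂)=(0,-1): CG² = 8/15, CG = +√(8/15)
  (m₁,m₂)=(-1,0): CG² = 2/5, CG = +√(2/5)
Pairs with CG² = 1/15: (1,-2): +√(1/15)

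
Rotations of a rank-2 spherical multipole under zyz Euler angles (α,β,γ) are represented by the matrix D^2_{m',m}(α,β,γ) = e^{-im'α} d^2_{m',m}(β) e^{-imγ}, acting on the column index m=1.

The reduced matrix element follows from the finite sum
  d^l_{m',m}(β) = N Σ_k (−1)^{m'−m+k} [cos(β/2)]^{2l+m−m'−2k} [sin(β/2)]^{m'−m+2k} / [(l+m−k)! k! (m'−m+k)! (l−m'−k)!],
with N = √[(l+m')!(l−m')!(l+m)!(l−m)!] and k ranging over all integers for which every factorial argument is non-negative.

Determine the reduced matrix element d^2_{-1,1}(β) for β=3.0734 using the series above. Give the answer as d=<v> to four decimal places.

d=-0.9942

d^2_{-1,1}(β=3.0734) via the finite sum:
Half-angle: c=0.034090, s=0.999419. N=√(1·6·6·1)=6.000000
Admissible k: 2..3 (factorial args all ≥0)
  k=2: (−1)^0·6.0000/(2)·0.0341^2·0.9994^2 = +0.003482
  k=3: (−1)^1·6.0000/(6)·0.0341^0·0.9994^4 = -0.997677
d^2_{-1,1}(3.0734) = +0.003482 -0.997677 = -0.994195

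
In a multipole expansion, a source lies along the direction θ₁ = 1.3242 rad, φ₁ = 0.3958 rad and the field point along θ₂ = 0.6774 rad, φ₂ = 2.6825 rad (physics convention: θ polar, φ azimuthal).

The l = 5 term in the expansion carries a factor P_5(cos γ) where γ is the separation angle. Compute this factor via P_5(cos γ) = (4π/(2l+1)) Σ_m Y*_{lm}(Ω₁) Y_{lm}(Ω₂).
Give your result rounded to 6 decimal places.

-0.314890

Term-by-term m-sum for l=5 (normalisation 4π/11 = 1.142397):
  term(m=-5) = +0.007578+0.016183i   from Y*(Ω₁)=-0.158011+0.365345i, Y(Ω₂)=+0.029759-0.033612i
  term(m=-4) = -0.053775-0.015346i   from Y*(Ω₁)=-0.003930+0.316827i, Y(Ω₂)=-0.046323+0.170304i
  term(m=-3) = -0.046629+0.030344i   from Y*(Ω₁)=-0.054726-0.135676i, Y(Ω₂)=-0.073131-0.373175i
  term(m=-2) = +0.018864-0.134847i   from Y*(Ω₁)=-0.224517-0.227320i, Y(Ω₂)=+0.258793+0.338587i
  term(m=-1) = -0.002373-0.002728i   from Y*(Ω₁)=+0.068878+0.028781i, Y(Ω₂)=-0.043419-0.021463i
  term(m=+0) = -0.122970+0.000000i   from Y*(Ω₁)=+0.315531-0.000000i, Y(Ω₂)=-0.389726+0.000000i
  term(m=+1) = -0.002373+0.002728i   from Y*(Ω₁)=-0.068878+0.028781i, Y(Ω₂)=+0.043419-0.021463i
  term(m=+2) = +0.018864+0.134847i   from Y*(Ω₁)=-0.224517+0.227320i, Y(Ω₂)=+0.258793-0.338587i
  term(m=+3) = -0.046629-0.030344i   from Y*(Ω₁)=+0.054726-0.135676i, Y(Ω₂)=+0.073131-0.373175i
  term(m=+4) = -0.053775+0.015346i   from Y*(Ω₁)=-0.003930-0.316827i, Y(Ω₂)=-0.046323-0.170304i
  term(m=+5) = +0.007578-0.016183i   from Y*(Ω₁)=+0.158011+0.365345i, Y(Ω₂)=-0.029759-0.033612i
Total Σ_m = -0.275640-0.000000i. Multiply by 1.142397: -0.314890-0.000000i. P_5(cos γ) = -0.314890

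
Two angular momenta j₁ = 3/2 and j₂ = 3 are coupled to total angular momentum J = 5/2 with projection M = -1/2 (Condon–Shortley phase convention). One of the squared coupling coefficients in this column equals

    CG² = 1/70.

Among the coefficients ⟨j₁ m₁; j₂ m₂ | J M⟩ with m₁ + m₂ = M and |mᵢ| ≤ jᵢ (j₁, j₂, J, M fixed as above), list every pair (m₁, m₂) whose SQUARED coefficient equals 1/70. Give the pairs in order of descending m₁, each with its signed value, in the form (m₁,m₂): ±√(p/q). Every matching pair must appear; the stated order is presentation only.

(1/2,-1): −√(1/70)

Admissible pairs with m₁+m₂ = M = -1/2: (-3/2,1), (-1/2,0), (1/2,-1), (3/2,-2)
  (m₁,m₂)=(3/2,-2): CG² = 3/7, CG = +√(3/7)
  (m₁,m₂)=(1/2,-1): CG² = 1/70, CG = −√(1/70)   ← matches the target
  (m₁,m₂)=(-1/2,0): CG² = 6/35, CG = −√(6/35)
  (m₁,m₂)=(-3/2,1): CG² = 27/70, CG = +√(27/70)
Pairs with CG² = 1/70: (1/2,-1): −√(1/70)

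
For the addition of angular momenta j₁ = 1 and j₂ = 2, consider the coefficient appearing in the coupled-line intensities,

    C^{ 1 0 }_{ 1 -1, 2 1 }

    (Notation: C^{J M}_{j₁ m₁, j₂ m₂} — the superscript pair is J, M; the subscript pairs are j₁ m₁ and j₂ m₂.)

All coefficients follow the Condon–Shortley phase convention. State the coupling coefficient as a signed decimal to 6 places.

+0.547723

√[3·2!0!2!/5! · 0!2!3!1!1!1!] = √(6/5)
  +(−1)^2/∏(2,0,0,1,0,1)! = 1/2  (running 1/2)
⟨..|..⟩ = √(6/5)·(1/2) = +0.547723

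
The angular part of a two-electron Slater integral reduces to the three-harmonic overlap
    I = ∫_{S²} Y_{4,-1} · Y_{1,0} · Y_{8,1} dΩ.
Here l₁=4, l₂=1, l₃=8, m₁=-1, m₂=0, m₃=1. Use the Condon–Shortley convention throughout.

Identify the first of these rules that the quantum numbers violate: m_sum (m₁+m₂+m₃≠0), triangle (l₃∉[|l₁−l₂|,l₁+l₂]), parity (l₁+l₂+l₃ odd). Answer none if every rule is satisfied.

triangle

azimuthal sum: -1 + 0 + 1 = 0  ✓
l₃ must lie in [3,5]; have l₃=8  ✗
L = 4 + 1 + 8 = 13 (odd)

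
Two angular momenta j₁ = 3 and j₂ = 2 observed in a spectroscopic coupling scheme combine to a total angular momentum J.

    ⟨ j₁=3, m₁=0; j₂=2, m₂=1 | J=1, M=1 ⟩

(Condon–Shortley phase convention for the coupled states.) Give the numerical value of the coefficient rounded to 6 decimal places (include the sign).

-0.292770

√[3·4!2!0!/7! · 3!3!3!1!2!0!] = √(432/35)
  +(−1)^3/∏(3,1,0,0,2,0)! = -1/12  (running -1/12)
⟨..|..⟩ = √(432/35)·(-1/12) = -0.292770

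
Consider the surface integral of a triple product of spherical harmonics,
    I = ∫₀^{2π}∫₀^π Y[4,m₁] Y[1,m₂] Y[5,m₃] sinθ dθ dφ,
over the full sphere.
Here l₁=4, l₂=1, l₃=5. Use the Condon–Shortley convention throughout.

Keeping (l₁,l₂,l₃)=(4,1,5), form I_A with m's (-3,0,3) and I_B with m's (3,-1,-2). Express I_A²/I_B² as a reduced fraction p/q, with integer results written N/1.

16/3

Shared (l₁,l₂,l₃)=(4,1,5): N and (l;000)² cancel in I_A²/I_B².
A: Δ = 0!·8!·2!/11! = 1/495; Racah Σ t=0..0: t=0:+1/5040 = 1/5040; ⇒ 3j(4 1 5; -3 0 3)² = 16/495, sgn +1
B: Δ = 0!·8!·2!/11! = 1/495; Racah Σ t=0..0: t=0:+1/10080 = 1/10080; ⇒ 3j(4 1 5; 3 -1 -2)² = 1/165, sgn -1
I_A²/I_B² = (16/495)/(1/165) = 16/3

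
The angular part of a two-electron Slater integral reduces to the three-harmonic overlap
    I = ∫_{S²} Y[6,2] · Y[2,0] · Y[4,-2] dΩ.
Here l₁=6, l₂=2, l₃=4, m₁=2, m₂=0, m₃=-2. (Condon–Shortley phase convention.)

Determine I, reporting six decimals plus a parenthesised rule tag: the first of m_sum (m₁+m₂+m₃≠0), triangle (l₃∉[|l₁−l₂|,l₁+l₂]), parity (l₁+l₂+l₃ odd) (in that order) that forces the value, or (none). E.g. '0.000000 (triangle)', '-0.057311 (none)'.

Checks pass: Σm=0; 12 even; l₃=4∈[4,8].
(2·6+1)(2·2+1)(2·4+1) = 585
Δ: 4! 8! 0! / 13! → 1/6435
sum: t=2:+1/2304 = 1/2304
3j²(6 2 4; 0 0 0) = Δ·Π!·Σ² = 5/143  (sign +1)
sum: t=2:+1/5760 = 1/5760
3j²(6 2 4; 2 0 -2) = Δ·Π!·Σ² = 56/2145  (sign +1)
combine: 4πI² = 585·5/143·56/2145 = 840/1573
take √, sign +1: I = 0.20614383
No selection rule forces the value: the integral is nonzero (none).

0.206144 (none)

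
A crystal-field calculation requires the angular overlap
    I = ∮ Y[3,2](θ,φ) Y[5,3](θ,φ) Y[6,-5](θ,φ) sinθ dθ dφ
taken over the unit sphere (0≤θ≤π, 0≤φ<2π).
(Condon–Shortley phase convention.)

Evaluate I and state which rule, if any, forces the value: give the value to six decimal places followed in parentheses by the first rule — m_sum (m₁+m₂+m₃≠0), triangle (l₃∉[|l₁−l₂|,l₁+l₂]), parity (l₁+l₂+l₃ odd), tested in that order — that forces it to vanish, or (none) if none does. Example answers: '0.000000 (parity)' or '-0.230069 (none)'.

-0.169016 (none)

Checks pass: Σm=0; 14 even; l₃=6∈[2,8].
(2·3+1)(2·5+1)(2·6+1) = 1001
Δ: 2! 4! 8! / 15! → 1/675675
sum: t=0:+1/8640 t=1:−1/2304 t=2:+1/8640 = -7/34560
3j²(3 5 6; 0 0 0) = Δ·Π!·Σ² = 7/429  (sign -1)
sum: t=0:+1/483840 t=1:−1/120960 = -1/161280
3j²(3 5 6; 2 3 -5) = Δ·Π!·Σ² = 2/91  (sign +1)
combine: 4πI² = 1001·7/429·2/91 = 14/39
take √, sign -1: I = -0.16901560
No selection rule forces the value: the integral is nonzero (none).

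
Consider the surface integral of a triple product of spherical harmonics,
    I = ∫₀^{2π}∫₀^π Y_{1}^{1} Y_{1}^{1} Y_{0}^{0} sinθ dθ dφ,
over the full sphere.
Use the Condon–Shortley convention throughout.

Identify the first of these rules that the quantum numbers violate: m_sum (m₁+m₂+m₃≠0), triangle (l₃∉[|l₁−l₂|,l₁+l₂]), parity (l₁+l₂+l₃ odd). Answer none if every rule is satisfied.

azimuthal sum: 1 + 1 + 0 = 2  ✗
0 ≤ 0 ≤ 2 (triangle on l)
L = 1 + 1 + 0 = 2 (even)

m_sum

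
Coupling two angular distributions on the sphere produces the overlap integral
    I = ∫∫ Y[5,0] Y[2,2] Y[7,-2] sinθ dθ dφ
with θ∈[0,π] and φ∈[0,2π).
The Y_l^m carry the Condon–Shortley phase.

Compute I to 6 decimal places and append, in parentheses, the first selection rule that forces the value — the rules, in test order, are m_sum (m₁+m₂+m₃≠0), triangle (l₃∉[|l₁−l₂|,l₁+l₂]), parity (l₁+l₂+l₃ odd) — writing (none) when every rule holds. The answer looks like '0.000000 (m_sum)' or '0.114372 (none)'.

Checks pass: Σm=0; 14 even; l₃=7∈[3,7].
(2·5+1)(2·2+1)(2·7+1) = 825
Δ: 0! 10! 4! / 15! → 1/15015
sum: t=0:+1/57600 = 1/57600
3j²(5 2 7; 0 0 0) = Δ·Π!·Σ² = 21/715  (sign -1)
sum: t=0:+1/345600 = 1/345600
3j²(5 2 7; 0 2 -2) = Δ·Π!·Σ² = 6/715  (sign -1)
combine: 4πI² = 825·21/715·6/715 = 378/1859
take √, sign +1: I = 0.12720415
No selection rule forces the value: the integral is nonzero (none).

0.127204 (none)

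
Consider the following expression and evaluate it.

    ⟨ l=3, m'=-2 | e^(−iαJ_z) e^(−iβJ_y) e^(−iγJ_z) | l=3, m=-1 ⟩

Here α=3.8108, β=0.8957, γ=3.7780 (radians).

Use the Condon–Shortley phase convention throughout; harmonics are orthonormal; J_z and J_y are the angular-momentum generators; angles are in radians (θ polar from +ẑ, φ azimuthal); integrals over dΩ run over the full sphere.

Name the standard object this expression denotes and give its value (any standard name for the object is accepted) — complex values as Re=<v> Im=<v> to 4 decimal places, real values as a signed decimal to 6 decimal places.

This is a Wigner D-matrix element — the rotation-matrix element ⟨l m'| R(α,β,γ) |l m⟩ in the angular-momentum basis.
D^3_{-2,-1}(3.8108,0.8957,3.7780) = e^{-i·-2·3.8108}·d^3_{-2,-1}(0.8957)·e^{-i·-1·3.7780}. Compute d first:
Half-angle: c=0.901380, s=0.433029. N=√(1·120·2·24)=75.894664
k: max(0,(-1)−(-2))=1 … min(3+(-1),3−(-2))=2
  k=1: (−1)^0·75.8947/(24)·0.9014^5·0.4330^1 = +0.814810
  k=2: (−1)^1·75.8947/(12)·0.9014^3·0.4330^3 = -0.376100
d^3_{-2,-1}(0.8957) = +0.814810 -0.376100 = +0.438710
Phases: e^{-i·(-2)·3.8108}=+0.230296+0.973121i, e^{-i·(-1)·3.7780}=-0.804236-0.594310i ⇒ D=+0.172467-0.403388i

Wigner D-matrix element, Re=0.1725 Im=-0.4034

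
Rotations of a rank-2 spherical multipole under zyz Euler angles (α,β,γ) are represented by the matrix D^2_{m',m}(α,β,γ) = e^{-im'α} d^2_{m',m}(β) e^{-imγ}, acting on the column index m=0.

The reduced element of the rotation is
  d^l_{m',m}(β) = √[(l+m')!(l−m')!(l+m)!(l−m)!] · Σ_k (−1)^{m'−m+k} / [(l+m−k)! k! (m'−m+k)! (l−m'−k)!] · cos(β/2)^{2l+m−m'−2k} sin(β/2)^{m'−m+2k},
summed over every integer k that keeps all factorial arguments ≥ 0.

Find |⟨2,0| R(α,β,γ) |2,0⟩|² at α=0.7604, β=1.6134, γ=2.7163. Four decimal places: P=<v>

P=0.2473

D^2_{0,0}(0.7604,1.6134,2.7163) = e^{-i·0·0.7604}·d^2_{0,0}(1.6134)·e^{-i·0·2.7163}. Compute d first:
c=cos(1.613400/2)=0.691885, s=sin(1.613400/2)=0.722008; N=√[2·2·2·2]=4.000000
k∈{0,1,2} keeps every argument non-negative
  k=0: (−1)^0·4.0000/(4)·0.6919^4·0.7220^0 = +0.229158
  k=1: (−1)^1·4.0000/(1)·0.6919^2·0.7220^2 = -0.998186
  k=2: (−1)^2·4.0000/(4)·0.6919^0·0.7220^4 = +0.271749
d^2_{0,0}(1.6134) = +0.229158 -0.998186 +0.271749 = -0.497279
|D^2_{0,0}|² = |d^2_{0,0}(β)|² = (-0.497279)² = 0.247286 (the z-rotation phases have unit modulus)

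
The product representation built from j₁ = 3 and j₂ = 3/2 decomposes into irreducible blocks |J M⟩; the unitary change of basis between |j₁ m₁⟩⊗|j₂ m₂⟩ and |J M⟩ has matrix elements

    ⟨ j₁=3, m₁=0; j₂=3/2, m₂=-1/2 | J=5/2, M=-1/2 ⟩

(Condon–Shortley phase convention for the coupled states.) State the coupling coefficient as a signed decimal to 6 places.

−√(6/35) = -0.414039

j₁+j₂−J=2  J+j₁−j₂=4  J−j₁+j₂=1  j₁+j₂+J+1=8
(j₁±m₁, j₂±m₂, J±M) = (3,3,1,2,2,3)
P² = 216/35
sum k=0..1:
  [0] +1/12 = 1/12
  [1] −1/4 = -1/4
S = -1/6
C² = P²·S² = 6/35 ; C = -0.414039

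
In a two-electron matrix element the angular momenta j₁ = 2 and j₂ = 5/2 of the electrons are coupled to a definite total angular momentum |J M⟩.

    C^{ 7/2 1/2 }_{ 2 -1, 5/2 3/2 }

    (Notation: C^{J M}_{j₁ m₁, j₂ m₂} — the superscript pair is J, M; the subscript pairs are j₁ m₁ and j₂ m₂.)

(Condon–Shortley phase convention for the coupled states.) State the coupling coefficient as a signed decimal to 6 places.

-0.619780  (= −√(121/315))

√[8·1!3!4!/9! · 1!3!4!1!4!3!] = √(2304/35)
  +(−1)^0/∏(0,1,3,4,0,0)! = 1/144  (running 1/144)
  +(−1)^1/∏(1,0,2,3,1,1)! = -1/12  (running -11/144)
⟨..|..⟩ = √(2304/35)·(-11/144) = -0.619780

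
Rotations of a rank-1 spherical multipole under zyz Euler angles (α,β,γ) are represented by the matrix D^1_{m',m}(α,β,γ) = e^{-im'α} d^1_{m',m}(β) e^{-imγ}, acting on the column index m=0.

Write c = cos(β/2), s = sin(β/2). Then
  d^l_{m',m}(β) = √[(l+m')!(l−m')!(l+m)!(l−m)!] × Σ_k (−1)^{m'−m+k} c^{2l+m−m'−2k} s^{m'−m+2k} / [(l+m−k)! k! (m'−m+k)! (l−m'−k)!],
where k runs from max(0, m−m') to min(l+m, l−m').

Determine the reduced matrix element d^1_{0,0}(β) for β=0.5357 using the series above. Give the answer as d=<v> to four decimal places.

d^1_{0,0}(β=0.5357) via the finite sum:
Half-angle: c=0.964342, s=0.264659. N=√(1·1·1·1)=1.000000
Admissible k: 0..1 (factorial args all ≥0)
  k=0: (−1)^0·1.0000/(1)·0.9643^2·0.2647^0 = +0.929956
  k=1: (−1)^1·1.0000/(1)·0.9643^0·0.2647^2 = -0.070044
d^1_{0,0}(0.5357) = +0.929956 -0.070044 = +0.859912

d=0.8599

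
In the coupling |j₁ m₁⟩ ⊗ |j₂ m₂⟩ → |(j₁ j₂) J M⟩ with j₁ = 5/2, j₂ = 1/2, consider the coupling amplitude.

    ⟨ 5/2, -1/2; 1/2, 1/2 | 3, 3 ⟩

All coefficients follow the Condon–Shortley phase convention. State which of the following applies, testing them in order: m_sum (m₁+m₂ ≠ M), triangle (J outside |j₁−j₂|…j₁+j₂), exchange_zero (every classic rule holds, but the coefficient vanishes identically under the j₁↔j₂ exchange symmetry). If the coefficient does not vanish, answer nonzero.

m-sum: m₁+m₂ = -1/2+1/2 = 0, M = 3  ✗ ⇒ coefficient is 0

m_sum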